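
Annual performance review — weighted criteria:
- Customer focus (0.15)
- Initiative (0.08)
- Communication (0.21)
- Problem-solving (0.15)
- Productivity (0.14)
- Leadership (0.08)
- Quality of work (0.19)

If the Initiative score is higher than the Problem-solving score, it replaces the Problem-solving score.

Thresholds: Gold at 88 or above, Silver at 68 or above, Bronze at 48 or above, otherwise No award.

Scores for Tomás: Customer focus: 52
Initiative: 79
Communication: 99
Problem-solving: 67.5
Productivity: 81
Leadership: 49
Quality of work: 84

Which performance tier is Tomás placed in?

Silver

Initiative (79) > Problem-solving (67.5), so Problem-solving counts as 79.
Weighted total:
  Customer focus 52 × 0.15 = 7.8
  Initiative 79 × 0.08 = 6.32
  Communication 99 × 0.21 = 20.79
  Problem-solving 79 × 0.15 = 11.85
  Productivity 81 × 0.14 = 11.34
  Leadership 49 × 0.08 = 3.92
  Quality of work 84 × 0.19 = 15.96
Sum = 77.98
77.98 is ≥ 68 and < 88 → Silver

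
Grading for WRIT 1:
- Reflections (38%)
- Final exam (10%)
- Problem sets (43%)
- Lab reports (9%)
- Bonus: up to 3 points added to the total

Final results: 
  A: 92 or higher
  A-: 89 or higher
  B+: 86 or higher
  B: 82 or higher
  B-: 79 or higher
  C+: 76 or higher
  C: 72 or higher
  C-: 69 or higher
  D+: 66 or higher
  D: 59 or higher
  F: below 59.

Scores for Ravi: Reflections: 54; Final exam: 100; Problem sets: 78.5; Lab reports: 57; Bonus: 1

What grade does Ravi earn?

Weighted total:
  Reflections 54 × 0.38 = 20.52
  Final exam 100 × 0.1 = 10
  Problem sets 78.5 × 0.43 = 33.755
  Lab reports 57 × 0.09 = 5.13
Sum = 69.405
Bonus: 69.405 + 1 = 70.405
70.405 is ≥ 69 and < 72 → C-

C-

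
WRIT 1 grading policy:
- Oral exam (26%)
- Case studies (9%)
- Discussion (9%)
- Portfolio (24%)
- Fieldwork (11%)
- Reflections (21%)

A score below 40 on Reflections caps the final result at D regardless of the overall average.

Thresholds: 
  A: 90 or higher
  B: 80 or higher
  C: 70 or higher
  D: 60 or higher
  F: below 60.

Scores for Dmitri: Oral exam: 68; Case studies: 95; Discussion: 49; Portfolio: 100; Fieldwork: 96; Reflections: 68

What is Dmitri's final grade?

Reflections score 68 ≥ 40: minimum met.
Weighted total:
  Oral exam 68 × 0.26 = 17.68
  Case studies 95 × 0.09 = 8.55
  Discussion 49 × 0.09 = 4.41
  Portfolio 100 × 0.24 = 24
  Fieldwork 96 × 0.11 = 10.56
  Reflections 68 × 0.21 = 14.28
Sum = 79.48
79.48 is ≥ 70 and < 80 → C

C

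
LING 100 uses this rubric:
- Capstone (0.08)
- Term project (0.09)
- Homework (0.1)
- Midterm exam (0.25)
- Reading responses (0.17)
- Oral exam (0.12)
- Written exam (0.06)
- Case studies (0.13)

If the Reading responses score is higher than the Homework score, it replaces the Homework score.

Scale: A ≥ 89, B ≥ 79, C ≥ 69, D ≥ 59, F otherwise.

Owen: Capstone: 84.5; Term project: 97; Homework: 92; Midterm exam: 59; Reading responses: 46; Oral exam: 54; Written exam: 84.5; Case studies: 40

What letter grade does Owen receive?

D

Reading responses (46) ≤ Homework (92), so Homework stays at 92.
Weighted total:
  Capstone 84.5 × 0.08 = 6.76
  Term project 97 × 0.09 = 8.73
  Homework 92 × 0.1 = 9.2
  Midterm exam 59 × 0.25 = 14.75
  Reading responses 46 × 0.17 = 7.82
  Oral exam 54 × 0.12 = 6.48
  Written exam 84.5 × 0.06 = 5.07
  Case studies 40 × 0.13 = 5.2
Sum = 64.01
64.01 is ≥ 59 and < 69 → D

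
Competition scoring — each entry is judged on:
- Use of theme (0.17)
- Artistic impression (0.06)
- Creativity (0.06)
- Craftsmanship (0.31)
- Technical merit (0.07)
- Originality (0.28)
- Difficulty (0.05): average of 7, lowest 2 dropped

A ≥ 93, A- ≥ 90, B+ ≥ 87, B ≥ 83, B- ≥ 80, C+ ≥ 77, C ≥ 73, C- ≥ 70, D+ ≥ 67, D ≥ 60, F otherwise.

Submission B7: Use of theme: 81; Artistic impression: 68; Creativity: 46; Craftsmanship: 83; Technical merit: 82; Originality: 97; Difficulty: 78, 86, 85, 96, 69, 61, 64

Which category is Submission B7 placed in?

Difficulty: drop 61, 64 → average of remaining 5 = 414/5 = 82.8
Weighted total:
  Use of theme 81 × 0.17 = 13.77
  Artistic impression 68 × 0.06 = 4.08
  Creativity 46 × 0.06 = 2.76
  Craftsmanship 83 × 0.31 = 25.73
  Technical merit 82 × 0.07 = 5.74
  Originality 97 × 0.28 = 27.16
  Difficulty 82.8 × 0.05 = 4.14
Sum = 83.38
83.38 is ≥ 83 and < 87 → B

B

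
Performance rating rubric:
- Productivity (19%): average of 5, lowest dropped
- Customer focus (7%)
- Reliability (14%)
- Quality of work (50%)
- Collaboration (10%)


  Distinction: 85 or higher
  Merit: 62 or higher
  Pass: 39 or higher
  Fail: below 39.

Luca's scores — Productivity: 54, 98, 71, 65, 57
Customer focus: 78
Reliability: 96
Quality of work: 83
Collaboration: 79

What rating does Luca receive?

Merit

Productivity: drop 54 → average of remaining 4 = 291/4 = 72.75
Weighted total:
  Productivity 72.75 × 0.19 = 13.8225
  Customer focus 78 × 0.07 = 5.46
  Reliability 96 × 0.14 = 13.44
  Quality of work 83 × 0.5 = 41.5
  Collaboration 79 × 0.1 = 7.9
Sum = 82.1225
82.1225 is ≥ 62 and < 85 → Merit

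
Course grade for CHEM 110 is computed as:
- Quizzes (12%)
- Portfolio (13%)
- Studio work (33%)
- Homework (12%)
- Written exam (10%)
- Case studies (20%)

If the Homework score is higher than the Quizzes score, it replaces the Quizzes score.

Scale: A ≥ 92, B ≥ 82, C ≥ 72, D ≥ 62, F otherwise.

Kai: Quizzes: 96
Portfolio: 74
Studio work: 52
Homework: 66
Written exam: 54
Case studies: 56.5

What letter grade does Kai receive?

Homework (66) ≤ Quizzes (96), so Quizzes stays at 96.
Weighted total:
  Quizzes 96 × 0.12 = 11.52
  Portfolio 74 × 0.13 = 9.62
  Studio work 52 × 0.33 = 17.16
  Homework 66 × 0.12 = 7.92
  Written exam 54 × 0.1 = 5.4
  Case studies 56.5 × 0.2 = 11.3
Sum = 62.92
62.92 is ≥ 62 and < 72 → D

D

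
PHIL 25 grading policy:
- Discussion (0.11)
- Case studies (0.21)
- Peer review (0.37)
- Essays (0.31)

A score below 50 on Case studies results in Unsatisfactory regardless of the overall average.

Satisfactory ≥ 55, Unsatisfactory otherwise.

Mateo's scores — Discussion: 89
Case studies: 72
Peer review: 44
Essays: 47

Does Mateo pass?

Case studies score 72 ≥ 50: minimum met.
Weighted total:
  Discussion 89 × 0.11 = 9.79
  Case studies 72 × 0.21 = 15.12
  Peer review 44 × 0.37 = 16.28
  Essays 47 × 0.31 = 14.57
Sum = 55.76
55.76 ≥ 55 → Satisfactory

Satisfactory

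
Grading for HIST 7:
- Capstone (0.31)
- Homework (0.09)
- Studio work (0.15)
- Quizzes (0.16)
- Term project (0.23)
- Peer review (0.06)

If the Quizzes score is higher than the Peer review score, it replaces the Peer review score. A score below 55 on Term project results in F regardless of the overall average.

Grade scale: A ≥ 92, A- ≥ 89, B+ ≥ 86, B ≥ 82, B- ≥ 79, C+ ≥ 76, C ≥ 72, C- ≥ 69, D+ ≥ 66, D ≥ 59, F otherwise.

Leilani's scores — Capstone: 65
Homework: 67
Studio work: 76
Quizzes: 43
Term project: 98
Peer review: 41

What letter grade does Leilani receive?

C-

Quizzes (43) > Peer review (41), so Peer review counts as 43.
Term project score 98 ≥ 55: minimum met.
Weighted total:
  Capstone 65 × 0.31 = 20.15
  Homework 67 × 0.09 = 6.03
  Studio work 76 × 0.15 = 11.4
  Quizzes 43 × 0.16 = 6.88
  Term project 98 × 0.23 = 22.54
  Peer review 43 × 0.06 = 2.58
Sum = 69.58
69.58 is ≥ 69 and < 72 → C-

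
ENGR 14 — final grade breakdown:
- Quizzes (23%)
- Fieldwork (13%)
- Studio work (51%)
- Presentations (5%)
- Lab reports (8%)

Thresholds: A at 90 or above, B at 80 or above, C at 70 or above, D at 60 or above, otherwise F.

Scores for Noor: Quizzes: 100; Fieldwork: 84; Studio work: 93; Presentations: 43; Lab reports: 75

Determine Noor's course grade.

B

Weighted total:
  Quizzes 100 × 0.23 = 23
  Fieldwork 84 × 0.13 = 10.92
  Studio work 93 × 0.51 = 47.43
  Presentations 43 × 0.05 = 2.15
  Lab reports 75 × 0.08 = 6
Sum = 89.5
89.5 is ≥ 80 and < 90 → B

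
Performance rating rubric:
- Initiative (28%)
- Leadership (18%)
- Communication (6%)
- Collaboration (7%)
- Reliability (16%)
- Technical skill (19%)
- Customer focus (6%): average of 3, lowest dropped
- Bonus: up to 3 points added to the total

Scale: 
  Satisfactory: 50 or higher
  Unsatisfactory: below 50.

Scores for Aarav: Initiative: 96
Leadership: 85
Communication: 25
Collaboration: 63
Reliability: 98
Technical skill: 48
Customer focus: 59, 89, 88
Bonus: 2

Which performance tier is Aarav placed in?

Customer focus: drop 59 → average of remaining 2 = 177/2 = 88.5
Weighted total:
  Initiative 96 × 0.28 = 26.88
  Leadership 85 × 0.18 = 15.3
  Communication 25 × 0.06 = 1.5
  Collaboration 63 × 0.07 = 4.41
  Reliability 98 × 0.16 = 15.68
  Technical skill 48 × 0.19 = 9.12
  Customer focus 88.5 × 0.06 = 5.31
Sum = 78.2
Bonus: 78.2 + 2 = 80.2
80.2 ≥ 50 → Satisfactory

Satisfactory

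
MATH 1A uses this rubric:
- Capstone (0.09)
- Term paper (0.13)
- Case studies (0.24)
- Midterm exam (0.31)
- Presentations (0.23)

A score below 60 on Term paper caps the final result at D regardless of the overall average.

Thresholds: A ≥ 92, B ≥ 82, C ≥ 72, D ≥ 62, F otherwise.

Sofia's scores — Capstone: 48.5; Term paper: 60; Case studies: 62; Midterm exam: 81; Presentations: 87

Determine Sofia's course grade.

C

Term paper score 60 ≥ 60: minimum met.
Weighted total:
  Capstone 48.5 × 0.09 = 4.365
  Term paper 60 × 0.13 = 7.8
  Case studies 62 × 0.24 = 14.88
  Midterm exam 81 × 0.31 = 25.11
  Presentations 87 × 0.23 = 20.01
Sum = 72.165
72.165 is ≥ 72 and < 82 → C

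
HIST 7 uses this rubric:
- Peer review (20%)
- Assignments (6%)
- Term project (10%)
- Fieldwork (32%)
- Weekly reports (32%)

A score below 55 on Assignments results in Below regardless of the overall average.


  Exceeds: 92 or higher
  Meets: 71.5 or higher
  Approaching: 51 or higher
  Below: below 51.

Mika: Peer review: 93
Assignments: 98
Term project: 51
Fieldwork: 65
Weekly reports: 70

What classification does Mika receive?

Meets

Assignments score 98 ≥ 55: minimum met.
Weighted total:
  Peer review 93 × 0.2 = 18.6
  Assignments 98 × 0.06 = 5.88
  Term project 51 × 0.1 = 5.1
  Fieldwork 65 × 0.32 = 20.8
  Weekly reports 70 × 0.32 = 22.4
Sum = 72.78
72.78 is ≥ 71.5 and < 92 → Meets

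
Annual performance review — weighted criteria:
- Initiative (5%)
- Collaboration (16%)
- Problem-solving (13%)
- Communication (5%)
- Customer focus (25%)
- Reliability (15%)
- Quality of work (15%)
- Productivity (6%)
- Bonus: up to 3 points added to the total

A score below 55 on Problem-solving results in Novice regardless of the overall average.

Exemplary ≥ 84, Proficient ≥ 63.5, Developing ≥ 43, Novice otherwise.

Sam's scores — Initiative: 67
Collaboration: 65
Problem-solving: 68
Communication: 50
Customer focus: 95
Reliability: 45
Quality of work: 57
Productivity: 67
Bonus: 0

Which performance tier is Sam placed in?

Proficient

Problem-solving score 68 ≥ 55: minimum met.
Weighted total:
  Initiative 67 × 0.05 = 3.35
  Collaboration 65 × 0.16 = 10.4
  Problem-solving 68 × 0.13 = 8.84
  Communication 50 × 0.05 = 2.5
  Customer focus 95 × 0.25 = 23.75
  Reliability 45 × 0.15 = 6.75
  Quality of work 57 × 0.15 = 8.55
  Productivity 67 × 0.06 = 4.02
Sum = 68.16
Bonus: 68.16 + 0 = 68.16
68.16 is ≥ 63.5 and < 84 → Proficient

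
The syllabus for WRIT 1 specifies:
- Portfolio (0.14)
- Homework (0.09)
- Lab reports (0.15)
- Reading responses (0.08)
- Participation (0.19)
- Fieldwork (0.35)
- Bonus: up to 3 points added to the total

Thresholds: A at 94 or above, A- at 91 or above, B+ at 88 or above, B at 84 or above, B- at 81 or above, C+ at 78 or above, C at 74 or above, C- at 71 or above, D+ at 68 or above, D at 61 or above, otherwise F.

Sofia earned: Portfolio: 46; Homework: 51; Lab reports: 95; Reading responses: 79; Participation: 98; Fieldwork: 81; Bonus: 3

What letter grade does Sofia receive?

B-

Weighted total:
  Portfolio 46 × 0.14 = 6.44
  Homework 51 × 0.09 = 4.59
  Lab reports 95 × 0.15 = 14.25
  Reading responses 79 × 0.08 = 6.32
  Participation 98 × 0.19 = 18.62
  Fieldwork 81 × 0.35 = 28.35
Sum = 78.57
Bonus: 78.57 + 3 = 81.57
81.57 is ≥ 81 and < 84 → B-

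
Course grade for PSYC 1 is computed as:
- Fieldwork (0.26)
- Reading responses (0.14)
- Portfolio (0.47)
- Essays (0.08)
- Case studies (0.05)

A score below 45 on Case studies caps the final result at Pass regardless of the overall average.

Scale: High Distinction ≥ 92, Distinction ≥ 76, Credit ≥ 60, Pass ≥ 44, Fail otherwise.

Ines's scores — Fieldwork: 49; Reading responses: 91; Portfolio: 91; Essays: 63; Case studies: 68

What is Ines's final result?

Case studies score 68 ≥ 45: minimum met.
Weighted total:
  Fieldwork 49 × 0.26 = 12.74
  Reading responses 91 × 0.14 = 12.74
  Portfolio 91 × 0.47 = 42.77
  Essays 63 × 0.08 = 5.04
  Case studies 68 × 0.05 = 3.4
Sum = 76.69
76.69 is ≥ 76 and < 92 → Distinction

Distinction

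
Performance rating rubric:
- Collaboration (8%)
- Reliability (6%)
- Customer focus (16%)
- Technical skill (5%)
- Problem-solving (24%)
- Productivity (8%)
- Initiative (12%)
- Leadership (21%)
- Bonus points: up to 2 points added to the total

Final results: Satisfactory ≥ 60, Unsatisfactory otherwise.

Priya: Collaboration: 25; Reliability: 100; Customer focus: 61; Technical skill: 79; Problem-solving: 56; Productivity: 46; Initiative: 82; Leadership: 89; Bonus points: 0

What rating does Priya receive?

Satisfactory

Weighted total:
  Collaboration 25 × 0.08 = 2
  Reliability 100 × 0.06 = 6
  Customer focus 61 × 0.16 = 9.76
  Technical skill 79 × 0.05 = 3.95
  Problem-solving 56 × 0.24 = 13.44
  Productivity 46 × 0.08 = 3.68
  Initiative 82 × 0.12 = 9.84
  Leadership 89 × 0.21 = 18.69
Sum = 67.36
Bonus points: 67.36 + 0 = 67.36
67.36 ≥ 60 → Satisfactory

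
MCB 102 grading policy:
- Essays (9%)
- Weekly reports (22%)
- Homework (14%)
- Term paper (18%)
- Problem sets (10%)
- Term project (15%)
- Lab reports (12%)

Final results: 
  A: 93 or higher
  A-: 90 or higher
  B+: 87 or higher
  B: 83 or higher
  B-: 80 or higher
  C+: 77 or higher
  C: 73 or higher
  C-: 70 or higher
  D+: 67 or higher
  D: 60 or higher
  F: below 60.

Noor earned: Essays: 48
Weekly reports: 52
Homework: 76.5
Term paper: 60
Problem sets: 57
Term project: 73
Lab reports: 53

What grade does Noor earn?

D

Weighted total:
  Essays 48 × 0.09 = 4.32
  Weekly reports 52 × 0.22 = 11.44
  Homework 76.5 × 0.14 = 10.71
  Term paper 60 × 0.18 = 10.8
  Problem sets 57 × 0.1 = 5.7
  Term project 73 × 0.15 = 10.95
  Lab reports 53 × 0.12 = 6.36
Sum = 60.28
60.28 is ≥ 60 and < 67 → D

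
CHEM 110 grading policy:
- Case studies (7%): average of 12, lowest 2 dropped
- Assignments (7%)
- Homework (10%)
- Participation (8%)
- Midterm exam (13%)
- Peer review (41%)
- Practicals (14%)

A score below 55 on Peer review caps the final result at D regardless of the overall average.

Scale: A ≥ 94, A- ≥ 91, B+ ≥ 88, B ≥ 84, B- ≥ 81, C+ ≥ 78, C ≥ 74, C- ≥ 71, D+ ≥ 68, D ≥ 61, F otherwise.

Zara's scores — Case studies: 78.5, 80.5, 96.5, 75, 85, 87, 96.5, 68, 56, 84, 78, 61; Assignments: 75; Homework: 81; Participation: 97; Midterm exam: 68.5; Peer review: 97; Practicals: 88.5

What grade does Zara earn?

B

Case studies: drop 56, 61 → average of remaining 10 = 829/10 = 82.9
Peer review score 97 ≥ 55: minimum met.
Weighted total:
  Case studies 82.9 × 0.07 = 5.803
  Assignments 75 × 0.07 = 5.25
  Homework 81 × 0.1 = 8.1
  Participation 97 × 0.08 = 7.76
  Midterm exam 68.5 × 0.13 = 8.905
  Peer review 97 × 0.41 = 39.77
  Practicals 88.5 × 0.14 = 12.39
Sum = 87.978
87.978 is ≥ 84 and < 88 → B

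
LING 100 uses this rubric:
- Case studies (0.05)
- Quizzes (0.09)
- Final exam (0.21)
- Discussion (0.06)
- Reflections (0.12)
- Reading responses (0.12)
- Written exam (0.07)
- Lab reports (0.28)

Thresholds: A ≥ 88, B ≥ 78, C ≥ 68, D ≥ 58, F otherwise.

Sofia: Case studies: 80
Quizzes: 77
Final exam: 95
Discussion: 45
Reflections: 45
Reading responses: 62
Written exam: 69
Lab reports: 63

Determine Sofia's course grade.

C

Weighted total:
  Case studies 80 × 0.05 = 4
  Quizzes 77 × 0.09 = 6.93
  Final exam 95 × 0.21 = 19.95
  Discussion 45 × 0.06 = 2.7
  Reflections 45 × 0.12 = 5.4
  Reading responses 62 × 0.12 = 7.44
  Written exam 69 × 0.07 = 4.83
  Lab reports 63 × 0.28 = 17.64
Sum = 68.89
68.89 is ≥ 68 and < 78 → C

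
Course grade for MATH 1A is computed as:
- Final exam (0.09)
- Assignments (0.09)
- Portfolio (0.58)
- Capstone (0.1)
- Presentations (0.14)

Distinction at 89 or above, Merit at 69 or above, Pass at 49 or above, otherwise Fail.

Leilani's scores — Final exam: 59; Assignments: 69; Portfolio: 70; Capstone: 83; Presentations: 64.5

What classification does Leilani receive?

Merit

Weighted total:
  Final exam 59 × 0.09 = 5.31
  Assignments 69 × 0.09 = 6.21
  Portfolio 70 × 0.58 = 40.6
  Capstone 83 × 0.1 = 8.3
  Presentations 64.5 × 0.14 = 9.03
Sum = 69.45
69.45 is ≥ 69 and < 89 → Merit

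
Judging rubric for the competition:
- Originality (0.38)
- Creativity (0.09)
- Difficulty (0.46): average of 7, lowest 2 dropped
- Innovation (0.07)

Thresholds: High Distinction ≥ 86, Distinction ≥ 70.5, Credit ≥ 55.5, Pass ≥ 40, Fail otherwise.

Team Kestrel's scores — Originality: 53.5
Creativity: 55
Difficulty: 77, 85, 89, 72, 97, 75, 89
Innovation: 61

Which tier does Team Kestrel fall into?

Credit

Difficulty: drop 72, 75 → average of remaining 5 = 437/5 = 87.4
Weighted total:
  Originality 53.5 × 0.38 = 20.33
  Creativity 55 × 0.09 = 4.95
  Difficulty 87.4 × 0.46 = 40.204
  Innovation 61 × 0.07 = 4.27
Sum = 69.754
69.754 is ≥ 55.5 and < 70.5 → Credit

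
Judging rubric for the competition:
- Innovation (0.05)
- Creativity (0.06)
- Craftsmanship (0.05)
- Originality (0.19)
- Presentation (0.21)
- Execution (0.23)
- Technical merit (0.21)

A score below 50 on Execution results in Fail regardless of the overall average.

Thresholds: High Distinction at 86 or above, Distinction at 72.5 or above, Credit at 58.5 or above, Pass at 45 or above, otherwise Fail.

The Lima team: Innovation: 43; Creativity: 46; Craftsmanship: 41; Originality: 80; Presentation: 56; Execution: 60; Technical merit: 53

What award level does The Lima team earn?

Credit

Execution score 60 ≥ 50: minimum met.
Weighted total:
  Innovation 43 × 0.05 = 2.15
  Creativity 46 × 0.06 = 2.76
  Craftsmanship 41 × 0.05 = 2.05
  Originality 80 × 0.19 = 15.2
  Presentation 56 × 0.21 = 11.76
  Execution 60 × 0.23 = 13.8
  Technical merit 53 × 0.21 = 11.13
Sum = 58.85
58.85 is ≥ 58.5 and < 72.5 → Credit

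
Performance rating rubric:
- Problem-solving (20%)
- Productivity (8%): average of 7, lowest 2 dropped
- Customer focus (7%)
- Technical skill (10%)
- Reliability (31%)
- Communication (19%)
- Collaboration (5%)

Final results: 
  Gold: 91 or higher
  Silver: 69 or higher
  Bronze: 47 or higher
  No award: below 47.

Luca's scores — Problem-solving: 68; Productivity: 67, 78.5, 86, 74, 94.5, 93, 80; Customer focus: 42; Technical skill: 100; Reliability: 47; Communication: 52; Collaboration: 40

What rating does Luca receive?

Bronze

Productivity: drop 67, 74 → average of remaining 5 = 432/5 = 86.4
Weighted total:
  Problem-solving 68 × 0.2 = 13.6
  Productivity 86.4 × 0.08 = 6.912
  Customer focus 42 × 0.07 = 2.94
  Technical skill 100 × 0.1 = 10
  Reliability 47 × 0.31 = 14.57
  Communication 52 × 0.19 = 9.88
  Collaboration 40 × 0.05 = 2
Sum = 59.902
59.902 is ≥ 47 and < 69 → Bronze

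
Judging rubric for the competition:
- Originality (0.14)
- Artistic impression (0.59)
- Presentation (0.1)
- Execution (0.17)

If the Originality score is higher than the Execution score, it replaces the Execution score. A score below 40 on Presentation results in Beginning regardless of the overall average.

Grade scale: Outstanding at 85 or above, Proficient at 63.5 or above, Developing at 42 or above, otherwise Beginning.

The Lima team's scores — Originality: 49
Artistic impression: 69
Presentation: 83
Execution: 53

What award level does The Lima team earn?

Proficient

Originality (49) ≤ Execution (53), so Execution stays at 53.
Presentation score 83 ≥ 40: minimum met.
Weighted total:
  Originality 49 × 0.14 = 6.86
  Artistic impression 69 × 0.59 = 40.71
  Presentation 83 × 0.1 = 8.3
  Execution 53 × 0.17 = 9.01
Sum = 64.88
64.88 is ≥ 63.5 and < 85 → Proficient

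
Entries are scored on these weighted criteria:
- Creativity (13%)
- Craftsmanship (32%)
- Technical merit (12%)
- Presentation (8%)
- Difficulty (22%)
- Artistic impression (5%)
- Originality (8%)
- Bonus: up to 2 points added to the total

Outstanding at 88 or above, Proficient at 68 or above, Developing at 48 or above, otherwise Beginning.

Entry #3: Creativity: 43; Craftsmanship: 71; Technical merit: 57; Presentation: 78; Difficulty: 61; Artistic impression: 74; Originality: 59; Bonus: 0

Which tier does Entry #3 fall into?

Developing

Weighted total:
  Creativity 43 × 0.13 = 5.59
  Craftsmanship 71 × 0.32 = 22.72
  Technical merit 57 × 0.12 = 6.84
  Presentation 78 × 0.08 = 6.24
  Difficulty 61 × 0.22 = 13.42
  Artistic impression 74 × 0.05 = 3.7
  Originality 59 × 0.08 = 4.72
Sum = 63.23
Bonus: 63.23 + 0 = 63.23
63.23 is ≥ 48 and < 68 → Developing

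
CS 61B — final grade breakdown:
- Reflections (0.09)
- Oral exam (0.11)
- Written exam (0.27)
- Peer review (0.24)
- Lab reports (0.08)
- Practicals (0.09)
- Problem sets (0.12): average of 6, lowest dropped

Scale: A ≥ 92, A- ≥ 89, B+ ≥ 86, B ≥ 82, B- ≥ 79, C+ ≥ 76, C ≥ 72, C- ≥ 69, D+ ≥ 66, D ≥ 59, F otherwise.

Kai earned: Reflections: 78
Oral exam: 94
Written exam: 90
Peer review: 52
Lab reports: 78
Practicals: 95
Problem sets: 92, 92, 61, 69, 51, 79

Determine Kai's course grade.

C+

Problem sets: drop 51 → average of remaining 5 = 393/5 = 78.6
Weighted total:
  Reflections 78 × 0.09 = 7.02
  Oral exam 94 × 0.11 = 10.34
  Written exam 90 × 0.27 = 24.3
  Peer review 52 × 0.24 = 12.48
  Lab reports 78 × 0.08 = 6.24
  Practicals 95 × 0.09 = 8.55
  Problem sets 78.6 × 0.12 = 9.432
Sum = 78.362
78.362 is ≥ 76 and < 79 → C+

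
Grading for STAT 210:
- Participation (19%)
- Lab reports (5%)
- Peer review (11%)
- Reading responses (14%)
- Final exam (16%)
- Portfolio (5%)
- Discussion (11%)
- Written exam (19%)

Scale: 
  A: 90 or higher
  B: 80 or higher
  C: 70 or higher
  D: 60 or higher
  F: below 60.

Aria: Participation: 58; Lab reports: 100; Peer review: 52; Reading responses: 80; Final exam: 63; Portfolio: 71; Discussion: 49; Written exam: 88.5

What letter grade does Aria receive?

Weighted total:
  Participation 58 × 0.19 = 11.02
  Lab reports 100 × 0.05 = 5
  Peer review 52 × 0.11 = 5.72
  Reading responses 80 × 0.14 = 11.2
  Final exam 63 × 0.16 = 10.08
  Portfolio 71 × 0.05 = 3.55
  Discussion 49 × 0.11 = 5.39
  Written exam 88.5 × 0.19 = 16.815
Sum = 68.775
68.775 is ≥ 60 and < 70 → D

D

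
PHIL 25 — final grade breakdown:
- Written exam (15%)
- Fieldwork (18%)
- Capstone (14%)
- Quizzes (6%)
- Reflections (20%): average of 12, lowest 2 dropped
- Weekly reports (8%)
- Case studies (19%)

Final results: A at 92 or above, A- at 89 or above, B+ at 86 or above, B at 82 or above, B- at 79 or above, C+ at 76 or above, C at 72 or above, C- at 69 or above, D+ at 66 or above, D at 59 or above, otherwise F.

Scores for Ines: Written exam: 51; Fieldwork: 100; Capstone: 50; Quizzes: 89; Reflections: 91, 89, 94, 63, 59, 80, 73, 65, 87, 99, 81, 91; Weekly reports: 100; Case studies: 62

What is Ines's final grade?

Reflections: drop 59, 63 → average of remaining 10 = 850/10 = 85
Weighted total:
  Written exam 51 × 0.15 = 7.65
  Fieldwork 100 × 0.18 = 18
  Capstone 50 × 0.14 = 7
  Quizzes 89 × 0.06 = 5.34
  Reflections 85 × 0.2 = 17
  Weekly reports 100 × 0.08 = 8
  Case studies 62 × 0.19 = 11.78
Sum = 74.77
74.77 is ≥ 72 and < 76 → C

C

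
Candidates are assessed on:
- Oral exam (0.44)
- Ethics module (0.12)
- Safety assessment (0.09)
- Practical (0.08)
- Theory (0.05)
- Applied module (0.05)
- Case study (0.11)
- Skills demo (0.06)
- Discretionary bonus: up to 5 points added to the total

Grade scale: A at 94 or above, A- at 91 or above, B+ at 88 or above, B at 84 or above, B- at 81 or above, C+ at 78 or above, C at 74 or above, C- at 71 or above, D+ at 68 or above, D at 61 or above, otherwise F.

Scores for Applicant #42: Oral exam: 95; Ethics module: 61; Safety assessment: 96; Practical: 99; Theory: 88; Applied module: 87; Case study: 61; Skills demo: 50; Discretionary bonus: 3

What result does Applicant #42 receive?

B

Weighted total:
  Oral exam 95 × 0.44 = 41.8
  Ethics module 61 × 0.12 = 7.32
  Safety assessment 96 × 0.09 = 8.64
  Practical 99 × 0.08 = 7.92
  Theory 88 × 0.05 = 4.4
  Applied module 87 × 0.05 = 4.35
  Case study 61 × 0.11 = 6.71
  Skills demo 50 × 0.06 = 3
Sum = 84.14
Discretionary bonus: 84.14 + 3 = 87.14
87.14 is ≥ 84 and < 88 → B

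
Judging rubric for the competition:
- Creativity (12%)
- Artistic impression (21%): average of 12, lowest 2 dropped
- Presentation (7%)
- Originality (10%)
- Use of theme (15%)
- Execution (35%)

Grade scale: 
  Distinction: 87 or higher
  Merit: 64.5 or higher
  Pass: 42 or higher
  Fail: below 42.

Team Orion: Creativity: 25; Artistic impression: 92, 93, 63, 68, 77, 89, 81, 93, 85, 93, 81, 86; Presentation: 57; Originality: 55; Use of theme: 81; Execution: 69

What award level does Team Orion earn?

Merit

Artistic impression: drop 63, 68 → average of remaining 10 = 870/10 = 87
Weighted total:
  Creativity 25 × 0.12 = 3
  Artistic impression 87 × 0.21 = 18.27
  Presentation 57 × 0.07 = 3.99
  Originality 55 × 0.1 = 5.5
  Use of theme 81 × 0.15 = 12.15
  Execution 69 × 0.35 = 24.15
Sum = 67.06
67.06 is ≥ 64.5 and < 87 → Merit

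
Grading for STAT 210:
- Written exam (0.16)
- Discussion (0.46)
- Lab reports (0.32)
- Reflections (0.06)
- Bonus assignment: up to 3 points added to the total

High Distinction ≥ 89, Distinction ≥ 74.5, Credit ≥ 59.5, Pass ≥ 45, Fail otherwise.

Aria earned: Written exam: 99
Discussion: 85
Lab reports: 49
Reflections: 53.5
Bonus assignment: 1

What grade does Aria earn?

Weighted total:
  Written exam 99 × 0.16 = 15.84
  Discussion 85 × 0.46 = 39.1
  Lab reports 49 × 0.32 = 15.68
  Reflections 53.5 × 0.06 = 3.21
Sum = 73.83
Bonus assignment: 73.83 + 1 = 74.83
74.83 is ≥ 74.5 and < 89 → Distinction

Distinction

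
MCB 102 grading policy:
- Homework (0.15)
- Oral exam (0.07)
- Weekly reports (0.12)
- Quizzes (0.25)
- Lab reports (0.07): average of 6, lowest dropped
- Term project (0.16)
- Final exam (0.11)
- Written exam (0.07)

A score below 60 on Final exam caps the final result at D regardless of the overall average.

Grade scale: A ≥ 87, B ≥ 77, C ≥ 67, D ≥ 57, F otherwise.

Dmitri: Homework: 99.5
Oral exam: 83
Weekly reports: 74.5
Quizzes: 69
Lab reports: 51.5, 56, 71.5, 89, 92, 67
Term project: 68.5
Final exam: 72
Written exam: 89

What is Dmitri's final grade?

B

Lab reports: drop 51.5 → average of remaining 5 = 375.5/5 = 75.1
Final exam score 72 ≥ 60: minimum met.
Weighted total:
  Homework 99.5 × 0.15 = 14.925
  Oral exam 83 × 0.07 = 5.81
  Weekly reports 74.5 × 0.12 = 8.94
  Quizzes 69 × 0.25 = 17.25
  Lab reports 75.1 × 0.07 = 5.257
  Term project 68.5 × 0.16 = 10.96
  Final exam 72 × 0.11 = 7.92
  Written exam 89 × 0.07 = 6.23
Sum = 77.292
77.292 is ≥ 77 and < 87 → B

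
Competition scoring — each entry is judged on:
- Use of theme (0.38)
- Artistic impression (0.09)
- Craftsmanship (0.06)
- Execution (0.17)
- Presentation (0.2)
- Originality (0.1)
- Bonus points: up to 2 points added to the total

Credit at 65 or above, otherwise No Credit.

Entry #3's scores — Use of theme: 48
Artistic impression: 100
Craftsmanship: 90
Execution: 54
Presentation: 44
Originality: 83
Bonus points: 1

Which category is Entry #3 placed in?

No Credit

Weighted total:
  Use of theme 48 × 0.38 = 18.24
  Artistic impression 100 × 0.09 = 9
  Craftsmanship 90 × 0.06 = 5.4
  Execution 54 × 0.17 = 9.18
  Presentation 44 × 0.2 = 8.8
  Originality 83 × 0.1 = 8.3
Sum = 58.92
Bonus points: 58.92 + 1 = 59.92
59.92 < 65 → No Credit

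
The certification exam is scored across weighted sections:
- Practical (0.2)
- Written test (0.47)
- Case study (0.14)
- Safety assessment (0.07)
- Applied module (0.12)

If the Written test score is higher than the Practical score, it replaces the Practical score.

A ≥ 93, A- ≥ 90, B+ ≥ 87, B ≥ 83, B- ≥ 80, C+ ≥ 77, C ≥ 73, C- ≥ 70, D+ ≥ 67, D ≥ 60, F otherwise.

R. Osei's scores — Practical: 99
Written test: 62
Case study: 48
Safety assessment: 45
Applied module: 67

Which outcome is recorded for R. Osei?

Written test (62) ≤ Practical (99), so Practical stays at 99.
Weighted total:
  Practical 99 × 0.2 = 19.8
  Written test 62 × 0.47 = 29.14
  Case study 48 × 0.14 = 6.72
  Safety assessment 45 × 0.07 = 3.15
  Applied module 67 × 0.12 = 8.04
Sum = 66.85
66.85 is ≥ 60 and < 67 → D

D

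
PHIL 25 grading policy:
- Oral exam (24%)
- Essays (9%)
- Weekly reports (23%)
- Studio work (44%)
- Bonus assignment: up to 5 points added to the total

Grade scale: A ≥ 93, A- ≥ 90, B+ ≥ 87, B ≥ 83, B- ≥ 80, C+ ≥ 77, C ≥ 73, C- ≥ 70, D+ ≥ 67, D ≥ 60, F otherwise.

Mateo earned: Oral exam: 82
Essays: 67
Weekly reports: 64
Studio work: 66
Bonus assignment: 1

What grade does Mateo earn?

Weighted total:
  Oral exam 82 × 0.24 = 19.68
  Essays 67 × 0.09 = 6.03
  Weekly reports 64 × 0.23 = 14.72
  Studio work 66 × 0.44 = 29.04
Sum = 69.47
Bonus assignment: 69.47 + 1 = 70.47
70.47 is ≥ 70 and < 73 → C-

C-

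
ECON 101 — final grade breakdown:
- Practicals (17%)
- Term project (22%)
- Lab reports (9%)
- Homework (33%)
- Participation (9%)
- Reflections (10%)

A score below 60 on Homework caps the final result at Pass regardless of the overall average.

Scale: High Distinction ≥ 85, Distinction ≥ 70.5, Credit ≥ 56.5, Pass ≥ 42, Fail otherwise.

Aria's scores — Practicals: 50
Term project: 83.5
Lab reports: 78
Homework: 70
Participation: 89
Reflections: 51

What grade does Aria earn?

Credit

Homework score 70 ≥ 60: minimum met.
Weighted total:
  Practicals 50 × 0.17 = 8.5
  Term project 83.5 × 0.22 = 18.37
  Lab reports 78 × 0.09 = 7.02
  Homework 70 × 0.33 = 23.1
  Participation 89 × 0.09 = 8.01
  Reflections 51 × 0.1 = 5.1
Sum = 70.1
70.1 is ≥ 56.5 and < 70.5 → Credit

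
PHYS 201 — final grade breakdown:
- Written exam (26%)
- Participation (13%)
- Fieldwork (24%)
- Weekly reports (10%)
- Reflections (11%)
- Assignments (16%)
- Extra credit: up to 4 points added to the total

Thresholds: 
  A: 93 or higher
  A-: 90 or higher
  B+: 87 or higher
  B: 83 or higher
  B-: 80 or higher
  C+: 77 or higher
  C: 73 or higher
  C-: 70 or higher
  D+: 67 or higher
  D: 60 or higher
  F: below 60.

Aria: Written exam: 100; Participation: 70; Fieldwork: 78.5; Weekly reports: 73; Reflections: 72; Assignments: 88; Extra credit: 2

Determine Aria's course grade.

Weighted total:
  Written exam 100 × 0.26 = 26
  Participation 70 × 0.13 = 9.1
  Fieldwork 78.5 × 0.24 = 18.84
  Weekly reports 73 × 0.1 = 7.3
  Reflections 72 × 0.11 = 7.92
  Assignments 88 × 0.16 = 14.08
Sum = 83.24
Extra credit: 83.24 + 2 = 85.24
85.24 is ≥ 83 and < 87 → B

B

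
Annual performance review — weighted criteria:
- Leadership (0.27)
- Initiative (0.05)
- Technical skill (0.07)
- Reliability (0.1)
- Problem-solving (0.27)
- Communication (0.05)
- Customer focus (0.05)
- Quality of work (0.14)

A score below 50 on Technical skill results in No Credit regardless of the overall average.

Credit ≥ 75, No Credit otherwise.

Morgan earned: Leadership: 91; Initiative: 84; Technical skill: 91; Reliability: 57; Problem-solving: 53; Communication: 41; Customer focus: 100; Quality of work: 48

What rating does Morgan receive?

Technical skill score 91 ≥ 50: minimum met.
Weighted total:
  Leadership 91 × 0.27 = 24.57
  Initiative 84 × 0.05 = 4.2
  Technical skill 91 × 0.07 = 6.37
  Reliability 57 × 0.1 = 5.7
  Problem-solving 53 × 0.27 = 14.31
  Communication 41 × 0.05 = 2.05
  Customer focus 100 × 0.05 = 5
  Quality of work 48 × 0.14 = 6.72
Sum = 68.92
68.92 < 75 → No Credit

No Credit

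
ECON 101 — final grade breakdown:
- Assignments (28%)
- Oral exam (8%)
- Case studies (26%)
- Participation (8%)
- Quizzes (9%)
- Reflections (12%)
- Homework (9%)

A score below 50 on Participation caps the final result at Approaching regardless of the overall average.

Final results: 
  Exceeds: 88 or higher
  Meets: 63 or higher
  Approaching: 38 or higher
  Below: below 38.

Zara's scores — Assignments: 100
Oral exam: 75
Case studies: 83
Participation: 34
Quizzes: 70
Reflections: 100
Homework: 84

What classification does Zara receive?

Approaching

Participation score 34 < 50: minimum not met.
Weighted total:
  Assignments 100 × 0.28 = 28
  Oral exam 75 × 0.08 = 6
  Case studies 83 × 0.26 = 21.58
  Participation 34 × 0.08 = 2.72
  Quizzes 70 × 0.09 = 6.3
  Reflections 100 × 0.12 = 12
  Homework 84 × 0.09 = 7.56
Sum = 84.16
84.16 would be Meets; cap at Approaching applies → Approaching.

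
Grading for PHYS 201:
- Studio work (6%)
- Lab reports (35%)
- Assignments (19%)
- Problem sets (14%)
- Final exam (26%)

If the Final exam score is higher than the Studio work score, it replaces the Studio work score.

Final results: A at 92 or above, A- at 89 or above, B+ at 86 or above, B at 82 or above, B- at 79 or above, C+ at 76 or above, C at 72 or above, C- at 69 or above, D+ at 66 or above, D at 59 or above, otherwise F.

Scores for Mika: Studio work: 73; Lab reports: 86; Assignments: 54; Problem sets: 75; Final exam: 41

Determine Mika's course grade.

D

Final exam (41) ≤ Studio work (73), so Studio work stays at 73.
Weighted total:
  Studio work 73 × 0.06 = 4.38
  Lab reports 86 × 0.35 = 30.1
  Assignments 54 × 0.19 = 10.26
  Problem sets 75 × 0.14 = 10.5
  Final exam 41 × 0.26 = 10.66
Sum = 65.9
65.9 is ≥ 59 and < 66 → D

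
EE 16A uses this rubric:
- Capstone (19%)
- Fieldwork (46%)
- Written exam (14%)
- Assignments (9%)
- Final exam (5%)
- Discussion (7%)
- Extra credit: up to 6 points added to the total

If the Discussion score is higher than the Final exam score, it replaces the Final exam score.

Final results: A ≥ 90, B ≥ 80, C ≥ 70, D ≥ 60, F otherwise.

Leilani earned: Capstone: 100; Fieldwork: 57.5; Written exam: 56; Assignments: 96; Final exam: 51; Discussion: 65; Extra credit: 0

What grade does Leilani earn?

Discussion (65) > Final exam (51), so Final exam counts as 65.
Weighted total:
  Capstone 100 × 0.19 = 19
  Fieldwork 57.5 × 0.46 = 26.45
  Written exam 56 × 0.14 = 7.84
  Assignments 96 × 0.09 = 8.64
  Final exam 65 × 0.05 = 3.25
  Discussion 65 × 0.07 = 4.55
Sum = 69.73
Extra credit: 69.73 + 0 = 69.73
69.73 is ≥ 60 and < 70 → D

D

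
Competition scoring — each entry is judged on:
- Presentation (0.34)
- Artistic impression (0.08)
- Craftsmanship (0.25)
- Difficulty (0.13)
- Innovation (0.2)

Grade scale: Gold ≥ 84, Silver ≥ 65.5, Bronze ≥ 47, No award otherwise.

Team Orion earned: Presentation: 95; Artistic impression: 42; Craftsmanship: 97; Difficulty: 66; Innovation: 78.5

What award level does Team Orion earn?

Weighted total:
  Presentation 95 × 0.34 = 32.3
  Artistic impression 42 × 0.08 = 3.36
  Craftsmanship 97 × 0.25 = 24.25
  Difficulty 66 × 0.13 = 8.58
  Innovation 78.5 × 0.2 = 15.7
Sum = 84.19
84.19 ≥ 84 → Gold

Gold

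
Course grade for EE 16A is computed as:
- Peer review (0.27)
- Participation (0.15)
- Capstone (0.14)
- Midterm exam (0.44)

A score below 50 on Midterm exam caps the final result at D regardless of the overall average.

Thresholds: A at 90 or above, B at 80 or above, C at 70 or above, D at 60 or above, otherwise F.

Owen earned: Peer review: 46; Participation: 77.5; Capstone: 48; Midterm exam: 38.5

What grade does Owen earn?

Midterm exam score 38.5 < 50: minimum not met.
Weighted total:
  Peer review 46 × 0.27 = 12.42
  Participation 77.5 × 0.15 = 11.625
  Capstone 48 × 0.14 = 6.72
  Midterm exam 38.5 × 0.44 = 16.94
Sum = 47.705
47.705 would be F; cap at D applies → F.

F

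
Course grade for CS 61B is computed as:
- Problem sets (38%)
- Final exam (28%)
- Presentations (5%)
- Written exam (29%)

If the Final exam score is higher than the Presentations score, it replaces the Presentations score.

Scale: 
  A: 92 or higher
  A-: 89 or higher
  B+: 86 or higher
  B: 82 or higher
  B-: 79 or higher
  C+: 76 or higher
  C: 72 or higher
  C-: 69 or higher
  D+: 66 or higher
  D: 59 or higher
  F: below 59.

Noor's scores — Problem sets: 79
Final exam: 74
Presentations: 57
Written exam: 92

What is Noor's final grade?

B-

Final exam (74) > Presentations (57), so Presentations counts as 74.
Weighted total:
  Problem sets 79 × 0.38 = 30.02
  Final exam 74 × 0.28 = 20.72
  Presentations 74 × 0.05 = 3.7
  Written exam 92 × 0.29 = 26.68
Sum = 81.12
81.12 is ≥ 79 and < 82 → B-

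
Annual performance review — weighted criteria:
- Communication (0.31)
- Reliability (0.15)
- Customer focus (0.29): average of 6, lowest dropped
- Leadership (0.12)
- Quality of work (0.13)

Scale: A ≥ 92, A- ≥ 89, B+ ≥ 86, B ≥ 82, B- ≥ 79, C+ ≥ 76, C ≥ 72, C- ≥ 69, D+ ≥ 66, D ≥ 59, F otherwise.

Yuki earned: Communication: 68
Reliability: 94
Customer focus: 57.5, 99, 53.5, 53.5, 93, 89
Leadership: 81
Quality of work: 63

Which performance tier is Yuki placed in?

C

Customer focus: drop 53.5 → average of remaining 5 = 392/5 = 78.4
Weighted total:
  Communication 68 × 0.31 = 21.08
  Reliability 94 × 0.15 = 14.1
  Customer focus 78.4 × 0.29 = 22.736
  Leadership 81 × 0.12 = 9.72
  Quality of work 63 × 0.13 = 8.19
Sum = 75.826
75.826 is ≥ 72 and < 76 → C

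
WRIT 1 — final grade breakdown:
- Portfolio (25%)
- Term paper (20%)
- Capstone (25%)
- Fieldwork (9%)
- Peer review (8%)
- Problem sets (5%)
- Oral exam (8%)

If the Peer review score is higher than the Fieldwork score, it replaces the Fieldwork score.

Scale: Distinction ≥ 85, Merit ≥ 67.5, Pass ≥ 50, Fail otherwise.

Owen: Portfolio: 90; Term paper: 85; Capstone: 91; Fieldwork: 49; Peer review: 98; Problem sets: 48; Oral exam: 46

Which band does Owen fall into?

Peer review (98) > Fieldwork (49), so Fieldwork counts as 98.
Weighted total:
  Portfolio 90 × 0.25 = 22.5
  Term paper 85 × 0.2 = 17
  Capstone 91 × 0.25 = 22.75
  Fieldwork 98 × 0.09 = 8.82
  Peer review 98 × 0.08 = 7.84
  Problem sets 48 × 0.05 = 2.4
  Oral exam 46 × 0.08 = 3.68
Sum = 84.99
84.99 is ≥ 67.5 and < 85 → Merit

Merit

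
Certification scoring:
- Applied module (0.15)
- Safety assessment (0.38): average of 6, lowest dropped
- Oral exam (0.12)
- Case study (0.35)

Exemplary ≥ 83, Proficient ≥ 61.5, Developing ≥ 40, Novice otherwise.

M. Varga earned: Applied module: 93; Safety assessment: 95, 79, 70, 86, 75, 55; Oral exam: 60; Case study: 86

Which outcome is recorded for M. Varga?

Proficient

Safety assessment: drop 55 → average of remaining 5 = 405/5 = 81
Weighted total:
  Applied module 93 × 0.15 = 13.95
  Safety assessment 81 × 0.38 = 30.78
  Oral exam 60 × 0.12 = 7.2
  Case study 86 × 0.35 = 30.1
Sum = 82.03
82.03 is ≥ 61.5 and < 83 → Proficient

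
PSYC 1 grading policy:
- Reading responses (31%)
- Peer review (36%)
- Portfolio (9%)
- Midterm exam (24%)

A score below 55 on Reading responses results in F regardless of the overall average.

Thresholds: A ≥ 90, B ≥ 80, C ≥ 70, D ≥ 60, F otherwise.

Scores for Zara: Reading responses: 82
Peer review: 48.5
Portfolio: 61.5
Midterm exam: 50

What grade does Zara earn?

D

Reading responses score 82 ≥ 55: minimum met.
Weighted total:
  Reading responses 82 × 0.31 = 25.42
  Peer review 48.5 × 0.36 = 17.46
  Portfolio 61.5 × 0.09 = 5.535
  Midterm exam 50 × 0.24 = 12
Sum = 60.415
60.415 is ≥ 60 and < 70 → D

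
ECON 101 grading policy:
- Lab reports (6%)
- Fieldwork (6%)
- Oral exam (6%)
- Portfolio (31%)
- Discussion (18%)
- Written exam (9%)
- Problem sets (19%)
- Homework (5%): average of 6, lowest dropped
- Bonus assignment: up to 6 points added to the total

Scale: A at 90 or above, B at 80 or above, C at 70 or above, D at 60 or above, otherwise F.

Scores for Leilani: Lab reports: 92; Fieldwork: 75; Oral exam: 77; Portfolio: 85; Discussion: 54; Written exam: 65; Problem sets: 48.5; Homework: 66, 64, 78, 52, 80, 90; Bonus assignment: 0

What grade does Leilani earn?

D

Homework: drop 52 → average of remaining 5 = 378/5 = 75.6
Weighted total:
  Lab reports 92 × 0.06 = 5.52
  Fieldwork 75 × 0.06 = 4.5
  Oral exam 77 × 0.06 = 4.62
  Portfolio 85 × 0.31 = 26.35
  Discussion 54 × 0.18 = 9.72
  Written exam 65 × 0.09 = 5.85
  Problem sets 48.5 × 0.19 = 9.215
  Homework 75.6 × 0.05 = 3.78
Sum = 69.555
Bonus assignment: 69.555 + 0 = 69.555
69.555 is ≥ 60 and < 70 → D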